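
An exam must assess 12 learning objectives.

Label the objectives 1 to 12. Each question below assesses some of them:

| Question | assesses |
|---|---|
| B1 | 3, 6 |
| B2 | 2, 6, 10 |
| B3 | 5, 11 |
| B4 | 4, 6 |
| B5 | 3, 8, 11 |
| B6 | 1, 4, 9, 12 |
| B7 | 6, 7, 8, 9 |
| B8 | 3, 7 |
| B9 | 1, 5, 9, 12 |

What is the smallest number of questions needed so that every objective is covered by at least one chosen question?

5

B2 and B4 and B5 and B7 and B9 together: B2 ∪ B4 ∪ B5 ∪ B7 ∪ B9 = {1, 2, 3, 4, 5, 6, 7, 8, 9, 10, 11, 12} — every objective is covered.
No 4 of the 9 questions cover everything (all 126 combinations miss at least one objective), so 5 is optimal.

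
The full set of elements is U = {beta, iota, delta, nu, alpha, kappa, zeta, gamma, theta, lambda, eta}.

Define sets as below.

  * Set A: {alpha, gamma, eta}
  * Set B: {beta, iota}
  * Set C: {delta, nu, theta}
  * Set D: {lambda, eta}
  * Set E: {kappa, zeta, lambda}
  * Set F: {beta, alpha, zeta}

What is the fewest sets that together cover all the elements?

4

A and B and C and E together: A ∪ B ∪ C ∪ E = {beta, iota, delta, nu, alpha, kappa, zeta, gamma, theta, lambda, eta} — every element is covered.
Each set has at most 3 elements, and 3·3 = 9 < 11 — so at least 4 sets are needed, and 4 is optimal.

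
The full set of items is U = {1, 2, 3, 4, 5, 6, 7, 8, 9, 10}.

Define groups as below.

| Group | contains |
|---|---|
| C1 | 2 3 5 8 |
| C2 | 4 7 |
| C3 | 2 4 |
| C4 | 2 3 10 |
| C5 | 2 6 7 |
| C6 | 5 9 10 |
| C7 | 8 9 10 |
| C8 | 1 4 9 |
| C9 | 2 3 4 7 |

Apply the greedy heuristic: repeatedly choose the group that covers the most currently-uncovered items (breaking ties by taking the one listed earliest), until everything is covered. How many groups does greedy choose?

4

Greedy: pick C1 (covers 4 new) → pick C8 (covers 3 new) → pick C5 (covers 2 new) → pick C4 (covers 1 new). Total picks: 4.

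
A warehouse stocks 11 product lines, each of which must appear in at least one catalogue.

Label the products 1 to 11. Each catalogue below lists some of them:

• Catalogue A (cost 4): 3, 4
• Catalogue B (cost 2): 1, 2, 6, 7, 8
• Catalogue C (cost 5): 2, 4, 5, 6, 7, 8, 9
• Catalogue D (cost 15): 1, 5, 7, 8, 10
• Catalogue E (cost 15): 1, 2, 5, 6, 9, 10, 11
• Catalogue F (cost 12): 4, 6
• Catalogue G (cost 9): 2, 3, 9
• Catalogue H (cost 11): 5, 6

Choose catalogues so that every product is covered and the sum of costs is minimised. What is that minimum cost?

21

A, B, E together cover every product (A ∪ B ∪ E = {1, 2, 3, 4, 5, 6, 7, 8, 9, 10, 11}); total cost 4 + 2 + 15 = 21.
The greedy pick B, C, A, E costs 26; no covering selection beats 21.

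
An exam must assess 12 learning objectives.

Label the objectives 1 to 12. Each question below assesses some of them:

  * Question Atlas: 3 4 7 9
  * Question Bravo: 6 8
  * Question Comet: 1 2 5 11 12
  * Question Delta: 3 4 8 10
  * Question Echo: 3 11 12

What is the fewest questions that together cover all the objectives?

4

Take {Atlas, Bravo, Comet, Delta}. Their union is {1, 2, 3, 4, 5, 6, 7, 8, 9, 10, 11, 12}, which is all 12 objectives.
No 3 of the 5 questions cover everything (all 10 combinations miss at least one objective), so 4 is optimal.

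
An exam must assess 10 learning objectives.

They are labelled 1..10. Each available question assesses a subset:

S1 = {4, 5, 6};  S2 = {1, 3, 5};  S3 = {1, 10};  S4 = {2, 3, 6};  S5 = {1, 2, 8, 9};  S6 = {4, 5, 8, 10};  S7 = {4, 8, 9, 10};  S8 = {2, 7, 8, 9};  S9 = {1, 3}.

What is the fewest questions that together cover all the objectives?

4

S1 and S2 and S3 and S8 together: S1 ∪ S2 ∪ S3 ∪ S8 = {1, 2, 3, 4, 5, 6, 7, 8, 9, 10} — every objective is covered.
No 3 of the 9 questions cover everything (all 84 combinations miss at least one objective), so 4 is optimal.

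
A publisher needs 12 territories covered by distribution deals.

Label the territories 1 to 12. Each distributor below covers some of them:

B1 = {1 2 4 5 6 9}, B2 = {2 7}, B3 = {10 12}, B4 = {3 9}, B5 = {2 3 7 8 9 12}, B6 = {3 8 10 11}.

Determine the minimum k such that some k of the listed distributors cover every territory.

3

B1 and B5 and B6 together: B1 ∪ B5 ∪ B6 = {1, 2, 3, 4, 5, 6, 7, 8, 9, 10, 11, 12} — every territory is covered.
Only B1 contains 1, so B1 is forced; the remaining 6 territories need at least 2 more distributors (each remaining distributor adds at most 4) — so at least 3 distributors are needed, and 3 is optimal.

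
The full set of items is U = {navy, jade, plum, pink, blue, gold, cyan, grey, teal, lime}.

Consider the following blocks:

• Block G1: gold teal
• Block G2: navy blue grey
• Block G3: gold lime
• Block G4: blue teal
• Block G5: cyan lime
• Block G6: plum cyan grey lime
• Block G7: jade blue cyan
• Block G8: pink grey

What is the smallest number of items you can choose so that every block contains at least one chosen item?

Take H = {pink, blue, gold, lime}. Each listed block contains at least one of these, so H is a hitting set of size 4.
No choice of 3 items meets every block, so 4 is the minimum.

4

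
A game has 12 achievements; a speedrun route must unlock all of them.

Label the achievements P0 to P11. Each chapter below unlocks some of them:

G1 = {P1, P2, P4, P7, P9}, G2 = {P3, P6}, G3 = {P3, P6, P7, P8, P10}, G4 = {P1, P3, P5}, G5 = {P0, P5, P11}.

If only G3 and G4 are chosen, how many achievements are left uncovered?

Union of G3, G4 = {P1, P3, P5, P6, P7, P8, P10}.
Not covered: P0, P2, P4, P9, P11 — 5 achievements.

5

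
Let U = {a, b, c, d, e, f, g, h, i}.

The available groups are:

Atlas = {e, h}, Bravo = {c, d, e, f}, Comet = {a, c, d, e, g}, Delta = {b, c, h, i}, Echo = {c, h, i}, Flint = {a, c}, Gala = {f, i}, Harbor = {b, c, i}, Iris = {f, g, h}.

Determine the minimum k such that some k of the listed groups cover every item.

3

Comet and Delta and Gala together: Comet ∪ Delta ∪ Gala = {a, b, c, d, e, f, g, h, i} — every item is covered.
No 2 of the 9 groups cover everything (all 36 combinations miss at least one item), so 3 is optimal.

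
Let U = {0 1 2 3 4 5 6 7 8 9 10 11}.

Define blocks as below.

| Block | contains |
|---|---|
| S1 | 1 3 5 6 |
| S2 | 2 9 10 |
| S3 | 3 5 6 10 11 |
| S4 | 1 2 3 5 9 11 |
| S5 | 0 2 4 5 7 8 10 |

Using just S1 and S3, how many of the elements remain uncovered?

6

Union of S1, S3 = {1, 3, 5, 6, 10, 11}.
Not covered: 0, 2, 4, 7, 8, 9 — 6 elements.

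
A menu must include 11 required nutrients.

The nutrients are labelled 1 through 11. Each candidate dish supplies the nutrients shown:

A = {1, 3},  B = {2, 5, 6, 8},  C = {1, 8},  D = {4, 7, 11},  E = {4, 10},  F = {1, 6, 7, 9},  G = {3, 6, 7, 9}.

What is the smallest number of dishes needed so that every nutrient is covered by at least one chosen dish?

Take {B, C, D, E, G}. Their union is {1, 2, 3, 4, 5, 6, 7, 8, 9, 10, 11}, which is all 11 nutrients.
No 4 of the 7 dishes cover everything (all 35 combinations miss at least one nutrient), so 5 is optimal.

5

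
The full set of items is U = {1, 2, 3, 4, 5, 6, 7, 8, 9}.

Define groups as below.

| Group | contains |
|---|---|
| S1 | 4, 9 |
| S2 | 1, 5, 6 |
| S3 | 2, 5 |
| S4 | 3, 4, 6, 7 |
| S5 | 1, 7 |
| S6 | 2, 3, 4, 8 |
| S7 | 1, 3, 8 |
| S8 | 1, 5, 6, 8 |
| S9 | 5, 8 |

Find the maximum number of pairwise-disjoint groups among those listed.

S1, S3, S5 are pairwise disjoint (S1={4,9}; S3={2,5}; S5={1,7}).
Every remaining group overlaps one of these, and no 4 of the listed groups are pairwise disjoint, so 3 is the maximum.

3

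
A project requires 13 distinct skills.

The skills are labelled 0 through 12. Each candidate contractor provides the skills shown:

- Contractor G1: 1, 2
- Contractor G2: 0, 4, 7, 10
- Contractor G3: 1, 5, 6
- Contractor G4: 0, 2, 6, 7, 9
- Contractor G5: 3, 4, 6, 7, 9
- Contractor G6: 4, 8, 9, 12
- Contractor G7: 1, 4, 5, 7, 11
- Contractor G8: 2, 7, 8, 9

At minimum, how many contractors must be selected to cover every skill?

Take {G2, G4, G5, G6, G7}. Their union is {0, 1, 2, 3, 4, 5, 6, 7, 8, 9, 10, 11, 12}, which is all 13 skills.
No 4 of the 8 contractors cover everything (all 70 combinations miss at least one skill), so 5 is optimal.

5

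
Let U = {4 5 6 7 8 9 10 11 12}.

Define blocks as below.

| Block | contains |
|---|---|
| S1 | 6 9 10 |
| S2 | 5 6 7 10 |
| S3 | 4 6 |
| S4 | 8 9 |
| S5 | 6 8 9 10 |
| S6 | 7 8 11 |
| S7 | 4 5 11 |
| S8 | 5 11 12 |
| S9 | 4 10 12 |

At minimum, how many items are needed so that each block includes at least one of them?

Take H = {4, 7, 9, 12}. Each listed block contains at least one of these, so H is a hitting set of size 4.
No choice of 3 items meets every block, so 4 is the minimum.

4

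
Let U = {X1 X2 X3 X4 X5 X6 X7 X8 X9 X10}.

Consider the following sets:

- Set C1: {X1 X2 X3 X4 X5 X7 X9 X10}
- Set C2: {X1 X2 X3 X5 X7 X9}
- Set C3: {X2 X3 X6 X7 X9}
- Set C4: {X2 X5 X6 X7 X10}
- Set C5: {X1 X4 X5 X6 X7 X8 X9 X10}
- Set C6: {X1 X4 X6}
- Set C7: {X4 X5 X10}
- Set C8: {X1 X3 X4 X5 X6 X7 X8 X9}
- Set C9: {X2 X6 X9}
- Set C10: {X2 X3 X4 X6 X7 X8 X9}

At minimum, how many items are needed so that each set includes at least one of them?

2

Take H = {X2, X4}. Each listed set contains at least one of these, so H is a hitting set of size 2.
The sets C7, C9 are pairwise disjoint, so any hitting set needs a separate item for each — at least 2. Hence 2 is optimal.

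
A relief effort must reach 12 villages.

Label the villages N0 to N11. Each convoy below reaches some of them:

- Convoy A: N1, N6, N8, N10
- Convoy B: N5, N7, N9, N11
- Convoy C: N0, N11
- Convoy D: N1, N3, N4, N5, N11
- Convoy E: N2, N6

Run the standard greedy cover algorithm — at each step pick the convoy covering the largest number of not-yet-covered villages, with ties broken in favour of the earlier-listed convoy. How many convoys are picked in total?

Greedy: pick D (covers 5 new) → pick A (covers 3 new) → pick B (covers 2 new) → pick C (covers 1 new) → pick E (covers 1 new). Total picks: 5.

5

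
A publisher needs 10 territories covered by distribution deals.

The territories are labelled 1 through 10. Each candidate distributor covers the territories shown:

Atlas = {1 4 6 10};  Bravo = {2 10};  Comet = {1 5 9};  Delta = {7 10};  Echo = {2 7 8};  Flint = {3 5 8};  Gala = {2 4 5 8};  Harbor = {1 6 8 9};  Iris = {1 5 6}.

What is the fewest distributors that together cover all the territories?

Atlas and Comet and Echo and Flint together: Atlas ∪ Comet ∪ Echo ∪ Flint = {1, 2, 3, 4, 5, 6, 7, 8, 9, 10} — every territory is covered.
No 3 of the 9 distributors cover everything (all 84 combinations miss at least one territory), so 4 is optimal.

4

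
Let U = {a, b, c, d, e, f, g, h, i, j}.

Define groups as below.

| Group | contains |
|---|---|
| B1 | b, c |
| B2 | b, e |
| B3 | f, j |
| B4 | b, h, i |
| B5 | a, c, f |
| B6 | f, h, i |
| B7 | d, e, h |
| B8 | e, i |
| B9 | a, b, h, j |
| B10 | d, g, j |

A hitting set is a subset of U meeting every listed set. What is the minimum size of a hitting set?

T = {b, d, e, f} meets every group (each contains at least one member of T), and |T| = 4.
No choice of 3 items meets every group, so 4 is the minimum.

4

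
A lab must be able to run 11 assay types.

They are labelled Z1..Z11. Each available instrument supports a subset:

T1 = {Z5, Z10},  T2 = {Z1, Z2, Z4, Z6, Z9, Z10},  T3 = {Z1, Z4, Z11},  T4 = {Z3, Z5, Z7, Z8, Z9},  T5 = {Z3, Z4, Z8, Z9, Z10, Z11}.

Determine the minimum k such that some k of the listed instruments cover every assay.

3

Take {T2, T4, T5}. Their union is {Z1, Z2, Z3, Z4, Z5, Z6, Z7, Z8, Z9, Z10, Z11}, which is all 11 assays.
Only T2 contains Z2, so T2 is forced; the remaining 5 assays need at least 2 more instruments (each remaining instrument adds at most 4) — so at least 3 instruments are needed, and 3 is optimal.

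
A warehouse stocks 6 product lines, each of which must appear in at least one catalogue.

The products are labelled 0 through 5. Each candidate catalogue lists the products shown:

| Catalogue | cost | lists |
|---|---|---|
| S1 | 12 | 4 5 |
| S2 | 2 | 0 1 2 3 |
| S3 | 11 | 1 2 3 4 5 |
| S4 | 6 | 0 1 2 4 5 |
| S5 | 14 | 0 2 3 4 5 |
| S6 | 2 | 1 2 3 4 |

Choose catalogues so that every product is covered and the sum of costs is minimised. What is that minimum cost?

8

S2, S4 together cover every product (S2 ∪ S4 = {0, 1, 2, 3, 4, 5}); total cost 2 + 6 = 8.
The greedy pick S2, S6, S4 costs 10; no covering selection beats 8.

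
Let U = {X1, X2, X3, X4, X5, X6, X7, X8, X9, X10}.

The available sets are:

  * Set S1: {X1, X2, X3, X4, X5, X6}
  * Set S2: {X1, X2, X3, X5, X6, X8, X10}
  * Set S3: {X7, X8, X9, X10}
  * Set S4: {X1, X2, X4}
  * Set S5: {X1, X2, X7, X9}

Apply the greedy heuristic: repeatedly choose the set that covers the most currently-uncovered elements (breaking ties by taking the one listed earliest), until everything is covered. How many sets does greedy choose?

3

Greedy: pick S2 (covers 7 new) → pick S3 (covers 2 new) → pick S1 (covers 1 new). Total picks: 3.
(The true minimum cover uses only 2 sets, so greedy is not optimal here.)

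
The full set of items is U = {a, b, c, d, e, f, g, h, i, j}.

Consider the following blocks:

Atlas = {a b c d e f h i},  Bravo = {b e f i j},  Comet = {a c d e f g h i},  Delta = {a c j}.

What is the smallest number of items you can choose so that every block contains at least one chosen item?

T = {h, j} meets every block (each contains at least one member of T), and |T| = 2.
No single item lies in every block, so at least 2 are needed and 2 is optimal.

2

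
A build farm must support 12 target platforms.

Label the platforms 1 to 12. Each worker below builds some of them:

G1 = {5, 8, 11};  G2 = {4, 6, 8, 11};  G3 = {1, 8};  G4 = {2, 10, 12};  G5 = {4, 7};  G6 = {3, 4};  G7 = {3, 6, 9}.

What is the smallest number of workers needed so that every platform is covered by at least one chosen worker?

5

G1 and G3 and G4 and G5 and G7 together: G1 ∪ G3 ∪ G4 ∪ G5 ∪ G7 = {1, 2, 3, 4, 5, 6, 7, 8, 9, 10, 11, 12} — every platform is covered.
Only G3 contains 1, so G3 is forced; the remaining 10 platforms need at least 4 more workers (each remaining worker adds at most 3) — so at least 5 workers are needed, and 5 is optimal.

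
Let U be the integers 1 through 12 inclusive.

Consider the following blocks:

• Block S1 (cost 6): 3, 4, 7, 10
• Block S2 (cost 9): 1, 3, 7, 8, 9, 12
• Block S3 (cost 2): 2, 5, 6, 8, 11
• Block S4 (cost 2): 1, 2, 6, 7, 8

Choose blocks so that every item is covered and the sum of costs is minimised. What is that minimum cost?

S1, S2, S3 together cover every item (S1 ∪ S2 ∪ S3 = {1, 2, 3, 4, 5, 6, 7, 8, 9, 10, 11, 12}); total cost 6 + 9 + 2 = 17.
The greedy pick S3, S4, S1, S2 costs 19; no covering selection beats 17.

17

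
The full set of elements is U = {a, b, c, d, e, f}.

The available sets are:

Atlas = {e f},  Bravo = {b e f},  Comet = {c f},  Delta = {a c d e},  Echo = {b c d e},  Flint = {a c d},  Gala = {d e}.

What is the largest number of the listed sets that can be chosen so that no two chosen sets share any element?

Bravo, Flint are pairwise disjoint (Bravo={b,e,f}; Flint={a,c,d}).
Every remaining set overlaps one of these, and no 3 of the listed sets are pairwise disjoint, so 2 is the maximum.

2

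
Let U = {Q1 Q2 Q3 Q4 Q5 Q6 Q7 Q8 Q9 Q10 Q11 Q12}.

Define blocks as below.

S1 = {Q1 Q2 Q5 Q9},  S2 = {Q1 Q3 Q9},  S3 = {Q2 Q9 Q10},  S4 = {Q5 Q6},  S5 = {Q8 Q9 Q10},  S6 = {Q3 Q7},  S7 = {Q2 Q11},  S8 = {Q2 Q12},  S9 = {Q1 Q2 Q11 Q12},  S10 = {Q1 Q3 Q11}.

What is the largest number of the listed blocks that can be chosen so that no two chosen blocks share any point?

S4, S5, S6, S7 are pairwise disjoint (S4={Q5,Q6}; S5={Q8,Q9,Q10}; S6={Q3,Q7}; S7={Q2,Q11}).
Every remaining block overlaps one of these, and no 5 of the listed blocks are pairwise disjoint, so 4 is the maximum.

4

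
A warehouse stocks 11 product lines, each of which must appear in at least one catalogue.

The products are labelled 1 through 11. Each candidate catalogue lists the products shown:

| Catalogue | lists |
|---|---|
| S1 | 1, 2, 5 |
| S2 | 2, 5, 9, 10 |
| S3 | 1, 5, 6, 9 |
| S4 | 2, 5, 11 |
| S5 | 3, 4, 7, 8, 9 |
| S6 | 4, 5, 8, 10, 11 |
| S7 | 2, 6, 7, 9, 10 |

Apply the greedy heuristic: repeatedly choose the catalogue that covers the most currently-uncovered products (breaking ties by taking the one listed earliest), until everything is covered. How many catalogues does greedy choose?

4

Greedy: pick S5 (covers 5 new) → pick S1 (covers 3 new) → pick S6 (covers 2 new) → pick S3 (covers 1 new). Total picks: 4.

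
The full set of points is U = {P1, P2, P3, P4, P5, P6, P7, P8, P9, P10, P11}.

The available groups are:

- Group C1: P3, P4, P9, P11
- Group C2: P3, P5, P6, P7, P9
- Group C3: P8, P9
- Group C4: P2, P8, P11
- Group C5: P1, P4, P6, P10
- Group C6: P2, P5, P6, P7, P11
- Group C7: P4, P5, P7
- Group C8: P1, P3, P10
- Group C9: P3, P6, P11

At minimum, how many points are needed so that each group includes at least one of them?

Take H = {P1, P3, P5, P8}. Each listed group contains at least one of these, so H is a hitting set of size 4.
No choice of 3 points meets every group, so 4 is the minimum.

4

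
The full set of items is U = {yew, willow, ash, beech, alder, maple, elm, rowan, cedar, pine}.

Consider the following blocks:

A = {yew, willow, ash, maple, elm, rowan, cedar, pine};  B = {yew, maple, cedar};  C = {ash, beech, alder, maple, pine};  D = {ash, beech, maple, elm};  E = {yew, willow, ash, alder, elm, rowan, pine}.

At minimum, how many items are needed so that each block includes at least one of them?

The 2 items {maple, rowan} hit every block.
No single item lies in every block, so at least 2 are needed and 2 is optimal.

2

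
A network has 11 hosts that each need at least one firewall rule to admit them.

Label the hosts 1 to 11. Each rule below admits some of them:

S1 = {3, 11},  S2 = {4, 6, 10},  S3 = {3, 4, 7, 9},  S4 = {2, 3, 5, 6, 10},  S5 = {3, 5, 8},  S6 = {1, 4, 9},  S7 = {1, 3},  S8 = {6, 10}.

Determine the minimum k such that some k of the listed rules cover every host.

5

Take {S1, S3, S4, S5, S6}. Their union is {1, 2, 3, 4, 5, 6, 7, 8, 9, 10, 11}, which is all 11 hosts.
No 4 of the 8 rules cover everything (all 70 combinations miss at least one host), so 5 is optimal.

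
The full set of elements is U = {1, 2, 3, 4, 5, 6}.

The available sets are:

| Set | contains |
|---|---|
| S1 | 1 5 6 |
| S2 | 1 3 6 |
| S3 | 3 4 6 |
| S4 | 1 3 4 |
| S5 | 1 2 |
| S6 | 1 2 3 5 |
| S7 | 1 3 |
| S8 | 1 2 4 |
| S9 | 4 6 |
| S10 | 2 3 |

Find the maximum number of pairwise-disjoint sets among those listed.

S9, S10 are pairwise disjoint (S9={4,6}; S10={2,3}).
Every remaining set overlaps one of these, and no 3 of the listed sets are pairwise disjoint, so 2 is the maximum.

2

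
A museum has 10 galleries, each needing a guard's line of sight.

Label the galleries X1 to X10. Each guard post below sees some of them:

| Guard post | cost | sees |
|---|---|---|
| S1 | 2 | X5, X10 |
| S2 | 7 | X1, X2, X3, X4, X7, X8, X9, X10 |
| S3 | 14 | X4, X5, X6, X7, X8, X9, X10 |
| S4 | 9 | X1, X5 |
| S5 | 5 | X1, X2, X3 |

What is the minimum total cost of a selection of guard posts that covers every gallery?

S3, S5 together cover every gallery (S3 ∪ S5 = {X1, X2, X3, X4, X5, X6, X7, X8, X9, X10}); total cost 14 + 5 = 19.
The greedy pick S2, S1, S3 costs 23; no covering selection beats 19.

19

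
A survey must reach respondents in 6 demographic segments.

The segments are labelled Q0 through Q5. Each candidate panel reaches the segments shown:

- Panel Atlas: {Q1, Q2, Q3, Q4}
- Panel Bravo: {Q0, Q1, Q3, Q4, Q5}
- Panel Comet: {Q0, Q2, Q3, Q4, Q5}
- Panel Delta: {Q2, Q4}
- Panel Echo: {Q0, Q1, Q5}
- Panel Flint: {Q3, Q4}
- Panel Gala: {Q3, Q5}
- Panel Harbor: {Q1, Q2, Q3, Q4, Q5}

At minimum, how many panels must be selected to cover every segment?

Take {Bravo, Comet}. Their union is {Q0, Q1, Q2, Q3, Q4, Q5}, which is all 6 segments.
No single panel has all 6 segments (the largest, Bravo, has 5), so 2 is optimal.

2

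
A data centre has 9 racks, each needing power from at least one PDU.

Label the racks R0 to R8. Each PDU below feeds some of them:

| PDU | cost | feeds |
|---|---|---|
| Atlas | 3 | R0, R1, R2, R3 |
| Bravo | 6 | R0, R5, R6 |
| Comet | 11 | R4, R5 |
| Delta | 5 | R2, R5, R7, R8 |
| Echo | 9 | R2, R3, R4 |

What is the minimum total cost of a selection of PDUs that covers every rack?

23

Atlas, Bravo, Delta, Echo together cover every rack (Atlas ∪ Bravo ∪ Delta ∪ Echo = {R0, R1, R2, R3, R4, R5, R6, R7, R8}); total cost 3 + 6 + 5 + 9 = 23.
No covering selection has total cost below 23.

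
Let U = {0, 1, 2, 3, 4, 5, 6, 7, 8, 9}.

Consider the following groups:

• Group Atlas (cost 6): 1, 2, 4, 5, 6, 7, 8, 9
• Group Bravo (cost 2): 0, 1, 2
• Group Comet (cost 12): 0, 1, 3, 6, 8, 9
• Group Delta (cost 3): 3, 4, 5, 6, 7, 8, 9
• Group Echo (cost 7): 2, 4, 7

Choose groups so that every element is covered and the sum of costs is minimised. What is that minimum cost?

Bravo, Delta together cover every element (Bravo ∪ Delta = {0, 1, 2, 3, 4, 5, 6, 7, 8, 9}); total cost 2 + 3 = 5.
No covering selection has total cost below 5.

5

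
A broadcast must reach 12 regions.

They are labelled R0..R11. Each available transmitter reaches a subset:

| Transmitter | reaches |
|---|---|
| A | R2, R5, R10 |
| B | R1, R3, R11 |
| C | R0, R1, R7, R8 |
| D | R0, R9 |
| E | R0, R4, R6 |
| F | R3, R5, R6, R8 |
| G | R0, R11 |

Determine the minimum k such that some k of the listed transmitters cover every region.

5

A and B and C and D and E together: A ∪ B ∪ C ∪ D ∪ E = {R0, R1, R2, R3, R4, R5, R6, R7, R8, R9, R10, R11} — every region is covered.
No 4 of the 7 transmitters cover everything (all 35 combinations miss at least one region), so 5 is optimal.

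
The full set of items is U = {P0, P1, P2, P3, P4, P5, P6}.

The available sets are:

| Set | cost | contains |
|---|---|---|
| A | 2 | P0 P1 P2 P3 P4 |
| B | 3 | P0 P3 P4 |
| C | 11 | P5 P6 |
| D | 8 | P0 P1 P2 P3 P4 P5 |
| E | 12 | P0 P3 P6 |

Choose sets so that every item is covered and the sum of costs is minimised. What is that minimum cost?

13

A, C together cover every item (A ∪ C = {P0, P1, P2, P3, P4, P5, P6}); total cost 2 + 11 = 13.
No covering selection has total cost below 13.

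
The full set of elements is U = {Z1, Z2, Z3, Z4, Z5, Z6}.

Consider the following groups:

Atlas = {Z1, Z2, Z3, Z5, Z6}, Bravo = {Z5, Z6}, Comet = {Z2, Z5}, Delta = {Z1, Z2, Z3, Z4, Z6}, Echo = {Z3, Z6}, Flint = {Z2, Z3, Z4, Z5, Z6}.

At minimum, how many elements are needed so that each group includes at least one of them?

The 2 elements {Z3, Z5} hit every group.
The groups Comet, Echo are pairwise disjoint, so any hitting set needs a separate element for each — at least 2. Hence 2 is optimal.

2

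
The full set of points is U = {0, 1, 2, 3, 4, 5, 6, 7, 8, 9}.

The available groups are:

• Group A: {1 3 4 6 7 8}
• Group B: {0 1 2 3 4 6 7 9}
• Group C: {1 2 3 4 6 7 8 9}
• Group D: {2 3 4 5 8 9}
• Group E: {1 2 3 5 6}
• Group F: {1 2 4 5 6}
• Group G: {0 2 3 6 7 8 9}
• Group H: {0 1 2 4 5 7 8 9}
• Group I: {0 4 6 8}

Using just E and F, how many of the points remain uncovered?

Union of E, F = {1, 2, 3, 4, 5, 6}.
Not covered: 0, 7, 8, 9 — 4 points.

4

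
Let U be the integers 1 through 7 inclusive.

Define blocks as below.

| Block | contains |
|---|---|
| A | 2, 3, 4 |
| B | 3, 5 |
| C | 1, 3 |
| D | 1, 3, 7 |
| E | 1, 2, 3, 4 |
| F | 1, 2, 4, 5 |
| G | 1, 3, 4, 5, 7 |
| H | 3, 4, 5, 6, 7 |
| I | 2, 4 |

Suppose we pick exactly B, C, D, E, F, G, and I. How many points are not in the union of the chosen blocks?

Union of B, C, D, E, F, G, I = {1, 2, 3, 4, 5, 7}.
Not covered: 6 — 1 point.

1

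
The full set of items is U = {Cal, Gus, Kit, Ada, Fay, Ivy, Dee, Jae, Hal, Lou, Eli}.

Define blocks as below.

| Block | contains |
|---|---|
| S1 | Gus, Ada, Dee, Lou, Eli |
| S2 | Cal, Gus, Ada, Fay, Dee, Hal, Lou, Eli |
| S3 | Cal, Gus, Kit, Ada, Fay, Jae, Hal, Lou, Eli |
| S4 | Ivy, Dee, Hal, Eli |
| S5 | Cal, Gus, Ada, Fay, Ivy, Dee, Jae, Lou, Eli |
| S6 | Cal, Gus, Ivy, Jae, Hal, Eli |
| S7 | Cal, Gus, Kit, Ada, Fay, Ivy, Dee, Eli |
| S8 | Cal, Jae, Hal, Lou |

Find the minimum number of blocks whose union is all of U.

2

S7 and S8 cover everything between them: the union {Cal, Gus, Kit, Ada, Fay, Ivy, Dee, Jae, Hal, Lou, Eli} is all of U.
No single block has all 11 items (the largest, S3, has 9), so 2 is optimal.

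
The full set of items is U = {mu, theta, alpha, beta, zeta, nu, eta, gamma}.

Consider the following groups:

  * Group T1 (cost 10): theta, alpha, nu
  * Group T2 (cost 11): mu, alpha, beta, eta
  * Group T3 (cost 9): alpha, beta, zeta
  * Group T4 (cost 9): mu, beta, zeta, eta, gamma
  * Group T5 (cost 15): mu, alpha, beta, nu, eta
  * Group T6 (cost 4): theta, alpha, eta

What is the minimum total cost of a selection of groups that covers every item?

19

T1, T4 together cover every item (T1 ∪ T4 = {mu, theta, alpha, beta, zeta, nu, eta, gamma}); total cost 10 + 9 = 19.
The greedy pick T6, T4, T1 costs 23; no covering selection beats 19.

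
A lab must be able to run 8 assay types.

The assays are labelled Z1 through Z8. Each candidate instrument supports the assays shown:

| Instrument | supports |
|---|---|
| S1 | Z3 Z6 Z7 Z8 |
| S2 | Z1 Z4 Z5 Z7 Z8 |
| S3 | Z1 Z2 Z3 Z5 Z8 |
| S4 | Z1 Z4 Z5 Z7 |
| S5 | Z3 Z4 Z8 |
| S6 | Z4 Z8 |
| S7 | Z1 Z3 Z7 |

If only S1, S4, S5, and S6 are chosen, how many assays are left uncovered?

1

Union of S1, S4, S5, S6 = {Z1, Z3, Z4, Z5, Z6, Z7, Z8}.
Not covered: Z2 — 1 assay.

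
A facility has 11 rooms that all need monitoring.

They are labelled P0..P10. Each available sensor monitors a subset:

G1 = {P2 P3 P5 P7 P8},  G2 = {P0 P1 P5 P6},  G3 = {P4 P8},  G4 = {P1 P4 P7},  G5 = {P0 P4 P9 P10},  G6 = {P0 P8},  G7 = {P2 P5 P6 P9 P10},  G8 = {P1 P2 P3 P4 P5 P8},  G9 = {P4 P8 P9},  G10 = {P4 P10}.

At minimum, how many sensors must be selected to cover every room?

Take {G1, G2, G5}. Their union is {P0, P1, P2, P3, P4, P5, P6, P7, P8, P9, P10}, which is all 11 rooms.
No 2 of the 10 sensors cover everything (all 45 combinations miss at least one room), so 3 is optimal.

3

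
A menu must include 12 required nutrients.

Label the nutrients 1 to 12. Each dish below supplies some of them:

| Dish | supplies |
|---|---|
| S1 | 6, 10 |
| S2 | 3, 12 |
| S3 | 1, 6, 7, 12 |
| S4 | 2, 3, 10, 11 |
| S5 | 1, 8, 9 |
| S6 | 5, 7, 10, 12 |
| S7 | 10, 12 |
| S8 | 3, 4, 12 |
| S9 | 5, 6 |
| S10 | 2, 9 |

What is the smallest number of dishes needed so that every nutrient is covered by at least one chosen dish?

Take {S3, S4, S5, S6, S8}. Their union is {1, 2, 3, 4, 5, 6, 7, 8, 9, 10, 11, 12}, which is all 12 nutrients.
No 4 of the 10 dishes cover everything (all 210 combinations miss at least one nutrient), so 5 is optimal.

5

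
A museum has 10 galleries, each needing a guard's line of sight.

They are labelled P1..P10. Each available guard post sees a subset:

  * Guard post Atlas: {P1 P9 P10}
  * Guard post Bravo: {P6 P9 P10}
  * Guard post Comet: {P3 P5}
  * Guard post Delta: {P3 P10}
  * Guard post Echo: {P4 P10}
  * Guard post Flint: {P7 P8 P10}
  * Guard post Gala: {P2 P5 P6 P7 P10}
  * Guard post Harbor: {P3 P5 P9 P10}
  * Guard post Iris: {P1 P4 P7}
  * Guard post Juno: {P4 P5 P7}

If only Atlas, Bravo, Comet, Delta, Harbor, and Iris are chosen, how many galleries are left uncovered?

2

Union of Atlas, Bravo, Comet, Delta, Harbor, Iris = {P1, P3, P4, P5, P6, P7, P9, P10}.
Not covered: P2, P8 — 2 galleries.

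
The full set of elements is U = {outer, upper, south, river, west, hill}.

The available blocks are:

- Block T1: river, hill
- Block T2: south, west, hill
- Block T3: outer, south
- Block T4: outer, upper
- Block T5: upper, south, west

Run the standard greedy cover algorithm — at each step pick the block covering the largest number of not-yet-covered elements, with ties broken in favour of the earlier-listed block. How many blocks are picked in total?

3

Greedy: pick T2 (covers 3 new) → pick T4 (covers 2 new) → pick T1 (covers 1 new). Total picks: 3.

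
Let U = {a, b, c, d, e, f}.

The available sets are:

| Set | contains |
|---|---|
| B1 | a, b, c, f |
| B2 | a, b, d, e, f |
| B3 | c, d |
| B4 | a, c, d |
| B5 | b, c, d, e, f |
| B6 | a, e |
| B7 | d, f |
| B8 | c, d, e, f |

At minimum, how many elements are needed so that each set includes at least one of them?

H = {a, d} meets every set (each contains at least one member of H), and |H| = 2.
The sets B6, B7 are pairwise disjoint, so any hitting set needs a separate element for each — at least 2. Hence 2 is optimal.

2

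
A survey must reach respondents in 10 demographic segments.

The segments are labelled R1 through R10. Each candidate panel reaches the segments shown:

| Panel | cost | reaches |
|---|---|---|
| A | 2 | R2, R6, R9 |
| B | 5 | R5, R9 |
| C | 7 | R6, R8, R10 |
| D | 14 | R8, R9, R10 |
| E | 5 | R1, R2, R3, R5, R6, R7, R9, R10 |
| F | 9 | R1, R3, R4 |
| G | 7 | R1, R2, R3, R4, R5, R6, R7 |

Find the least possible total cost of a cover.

16

A, C, G together cover every segment (A ∪ C ∪ G = {R1, R2, R3, R4, R5, R6, R7, R8, R9, R10}); total cost 2 + 7 + 7 = 16.
The greedy pick E, C, G costs 19; no covering selection beats 16.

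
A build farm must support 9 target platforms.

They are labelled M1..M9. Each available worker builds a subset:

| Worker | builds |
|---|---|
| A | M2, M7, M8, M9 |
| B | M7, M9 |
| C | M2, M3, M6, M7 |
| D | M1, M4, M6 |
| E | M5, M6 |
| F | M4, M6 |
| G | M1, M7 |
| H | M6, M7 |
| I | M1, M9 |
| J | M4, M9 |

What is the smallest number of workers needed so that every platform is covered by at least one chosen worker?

4

A and C and D and E together: A ∪ C ∪ D ∪ E = {M1, M2, M3, M4, M5, M6, M7, M8, M9} — every platform is covered.
Only C contains M3, so C is forced; the remaining 5 platforms need at least 3 more workers (each remaining worker adds at most 2) — so at least 4 workers are needed, and 4 is optimal.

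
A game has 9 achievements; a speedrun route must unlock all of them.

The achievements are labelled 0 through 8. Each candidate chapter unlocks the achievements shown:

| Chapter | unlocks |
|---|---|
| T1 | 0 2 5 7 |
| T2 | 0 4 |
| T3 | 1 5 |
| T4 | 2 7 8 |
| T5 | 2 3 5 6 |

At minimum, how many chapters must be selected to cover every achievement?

4

Take {T2, T3, T4, T5}. Their union is {0, 1, 2, 3, 4, 5, 6, 7, 8}, which is all 9 achievements.
Only T3 contains 1, so T3 is forced; the remaining 7 achievements need at least 3 more chapters (each remaining chapter adds at most 3) — so at least 4 chapters are needed, and 4 is optimal.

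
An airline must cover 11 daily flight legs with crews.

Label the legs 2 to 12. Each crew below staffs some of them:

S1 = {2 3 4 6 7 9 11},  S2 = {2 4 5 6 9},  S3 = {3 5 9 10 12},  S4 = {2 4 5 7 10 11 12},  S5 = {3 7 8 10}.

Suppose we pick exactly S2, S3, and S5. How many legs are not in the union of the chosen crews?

1

Union of S2, S3, S5 = {2, 3, 4, 5, 6, 7, 8, 9, 10, 12}.
Not covered: 11 — 1 leg.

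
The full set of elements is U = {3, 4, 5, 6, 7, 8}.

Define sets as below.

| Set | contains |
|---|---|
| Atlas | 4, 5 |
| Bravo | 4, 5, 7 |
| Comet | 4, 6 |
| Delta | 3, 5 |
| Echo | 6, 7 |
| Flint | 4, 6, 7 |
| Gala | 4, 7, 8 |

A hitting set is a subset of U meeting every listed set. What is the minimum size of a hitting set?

3

Take H = {4, 5, 7}. Each listed set contains at least one of these, so H is a hitting set of size 3.
No choice of 2 elements meets every set, so 3 is the minimum.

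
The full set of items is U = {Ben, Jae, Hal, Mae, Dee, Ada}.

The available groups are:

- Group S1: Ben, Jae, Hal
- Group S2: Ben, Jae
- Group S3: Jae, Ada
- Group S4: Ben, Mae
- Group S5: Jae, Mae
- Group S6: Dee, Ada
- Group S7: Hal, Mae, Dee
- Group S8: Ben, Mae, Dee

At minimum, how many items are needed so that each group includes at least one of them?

Take H = {Ben, Mae, Ada}. Each listed group contains at least one of these, so H is a hitting set of size 3.
No choice of 2 items meets every group, so 3 is the minimum.

3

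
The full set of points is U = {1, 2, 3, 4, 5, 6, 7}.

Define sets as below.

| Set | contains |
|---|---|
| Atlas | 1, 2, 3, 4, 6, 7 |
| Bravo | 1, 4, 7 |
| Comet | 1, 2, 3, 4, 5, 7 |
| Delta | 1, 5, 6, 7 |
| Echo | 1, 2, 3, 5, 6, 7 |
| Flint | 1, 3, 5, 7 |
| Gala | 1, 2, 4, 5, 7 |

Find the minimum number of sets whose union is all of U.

Atlas and Comet cover everything between them: the union {1, 2, 3, 4, 5, 6, 7} is all of U.
No single set has all 7 points (the largest, Atlas, has 6), so 2 is optimal.

2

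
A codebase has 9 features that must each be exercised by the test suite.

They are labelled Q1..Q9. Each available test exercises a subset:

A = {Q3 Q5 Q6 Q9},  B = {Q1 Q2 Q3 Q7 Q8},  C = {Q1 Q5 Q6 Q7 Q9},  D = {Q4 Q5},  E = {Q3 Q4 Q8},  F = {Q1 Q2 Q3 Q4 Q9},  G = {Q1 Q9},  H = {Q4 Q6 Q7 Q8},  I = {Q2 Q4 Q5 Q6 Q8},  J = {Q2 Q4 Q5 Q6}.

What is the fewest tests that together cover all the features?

Take {B, F, I}. Their union is {Q1, Q2, Q3, Q4, Q5, Q6, Q7, Q8, Q9}, which is all 9 features.
No 2 of the 10 tests cover everything (all 45 combinations miss at least one feature), so 3 is optimal.

3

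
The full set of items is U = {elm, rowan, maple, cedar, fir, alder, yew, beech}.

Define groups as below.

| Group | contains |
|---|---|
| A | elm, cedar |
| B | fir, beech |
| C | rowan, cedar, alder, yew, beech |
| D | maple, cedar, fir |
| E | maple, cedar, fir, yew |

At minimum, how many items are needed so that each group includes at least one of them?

H = {cedar, beech} meets every group (each contains at least one member of H), and |H| = 2.
The groups A, B are pairwise disjoint, so any hitting set needs a separate item for each — at least 2. Hence 2 is optimal.

2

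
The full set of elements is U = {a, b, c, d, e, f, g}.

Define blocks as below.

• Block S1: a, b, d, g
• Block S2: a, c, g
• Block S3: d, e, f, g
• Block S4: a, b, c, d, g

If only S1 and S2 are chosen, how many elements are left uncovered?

2

Union of S1, S2 = {a, b, c, d, g}.
Not covered: e, f — 2 elements.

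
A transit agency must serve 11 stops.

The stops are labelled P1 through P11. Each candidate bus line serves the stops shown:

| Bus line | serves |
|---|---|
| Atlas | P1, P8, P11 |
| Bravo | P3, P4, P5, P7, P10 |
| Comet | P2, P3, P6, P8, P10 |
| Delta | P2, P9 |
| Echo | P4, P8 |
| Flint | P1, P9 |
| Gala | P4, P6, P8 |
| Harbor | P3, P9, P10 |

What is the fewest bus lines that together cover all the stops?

4

Atlas and Bravo and Comet and Flint together: Atlas ∪ Bravo ∪ Comet ∪ Flint = {P1, P2, P3, P4, P5, P6, P7, P8, P9, P10, P11} — every stop is covered.
No 3 of the 8 bus lines cover everything (all 56 combinations miss at least one stop), so 4 is optimal.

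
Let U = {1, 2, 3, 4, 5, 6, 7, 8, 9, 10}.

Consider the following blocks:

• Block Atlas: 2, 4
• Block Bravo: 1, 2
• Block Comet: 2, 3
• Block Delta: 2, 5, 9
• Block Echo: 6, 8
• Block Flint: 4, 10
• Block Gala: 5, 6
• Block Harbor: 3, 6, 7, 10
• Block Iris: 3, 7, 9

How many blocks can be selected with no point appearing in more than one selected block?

Bravo, Echo, Flint, Iris are pairwise disjoint (Bravo={1,2}; Echo={6,8}; Flint={4,10}; Iris={3,7,9}).
Every remaining block overlaps one of these, and no 5 of the listed blocks are pairwise disjoint, so 4 is the maximum.

4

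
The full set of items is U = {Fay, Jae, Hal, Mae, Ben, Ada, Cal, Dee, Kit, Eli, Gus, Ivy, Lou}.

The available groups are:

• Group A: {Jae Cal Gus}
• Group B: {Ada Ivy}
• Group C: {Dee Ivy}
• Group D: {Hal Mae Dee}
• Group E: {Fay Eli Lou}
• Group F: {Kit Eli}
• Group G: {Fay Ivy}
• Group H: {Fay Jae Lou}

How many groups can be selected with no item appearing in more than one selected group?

A, D, F, G are pairwise disjoint (A={Jae,Cal,Gus}; D={Hal,Mae,Dee}; F={Kit,Eli}; G={Fay,Ivy}).
Every remaining group overlaps one of these, and no 5 of the listed groups are pairwise disjoint, so 4 is the maximum.

4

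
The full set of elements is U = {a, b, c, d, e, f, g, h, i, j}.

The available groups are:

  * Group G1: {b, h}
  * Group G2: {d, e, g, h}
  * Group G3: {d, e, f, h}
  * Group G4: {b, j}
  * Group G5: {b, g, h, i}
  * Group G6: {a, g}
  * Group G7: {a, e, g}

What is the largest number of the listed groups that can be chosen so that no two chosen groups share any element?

3

G3, G4, G6 are pairwise disjoint (G3={d,e,f,h}; G4={b,j}; G6={a,g}).
Every remaining group overlaps one of these, and no 4 of the listed groups are pairwise disjoint, so 3 is the maximum.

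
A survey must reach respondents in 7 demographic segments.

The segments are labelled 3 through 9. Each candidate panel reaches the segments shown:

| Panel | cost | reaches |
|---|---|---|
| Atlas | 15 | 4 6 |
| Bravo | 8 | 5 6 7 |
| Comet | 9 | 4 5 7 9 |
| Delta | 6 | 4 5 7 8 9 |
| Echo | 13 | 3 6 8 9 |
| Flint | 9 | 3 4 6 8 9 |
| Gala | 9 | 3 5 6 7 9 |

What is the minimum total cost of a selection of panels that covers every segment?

15

Delta, Flint together cover every segment (Delta ∪ Flint = {3, 4, 5, 6, 7, 8, 9}); total cost 6 + 9 = 15.
No covering selection has total cost below 15.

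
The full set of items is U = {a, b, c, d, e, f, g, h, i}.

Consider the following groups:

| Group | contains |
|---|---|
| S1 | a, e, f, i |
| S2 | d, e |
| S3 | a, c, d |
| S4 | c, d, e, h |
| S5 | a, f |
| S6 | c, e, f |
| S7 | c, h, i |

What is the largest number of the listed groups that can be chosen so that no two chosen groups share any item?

S2, S5, S7 are pairwise disjoint (S2={d,e}; S5={a,f}; S7={c,h,i}).
Every remaining group overlaps one of these, and no 4 of the listed groups are pairwise disjoint, so 3 is the maximum.

3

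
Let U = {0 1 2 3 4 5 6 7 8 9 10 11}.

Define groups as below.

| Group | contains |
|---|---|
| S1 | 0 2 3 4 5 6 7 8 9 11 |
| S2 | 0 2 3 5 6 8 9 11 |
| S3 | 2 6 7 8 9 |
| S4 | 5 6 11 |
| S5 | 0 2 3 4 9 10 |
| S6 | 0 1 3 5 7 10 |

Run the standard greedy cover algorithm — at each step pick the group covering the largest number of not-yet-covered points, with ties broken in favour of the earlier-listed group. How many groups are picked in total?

2

Greedy: pick S1 (covers 10 new) → pick S6 (covers 2 new). Total picks: 2.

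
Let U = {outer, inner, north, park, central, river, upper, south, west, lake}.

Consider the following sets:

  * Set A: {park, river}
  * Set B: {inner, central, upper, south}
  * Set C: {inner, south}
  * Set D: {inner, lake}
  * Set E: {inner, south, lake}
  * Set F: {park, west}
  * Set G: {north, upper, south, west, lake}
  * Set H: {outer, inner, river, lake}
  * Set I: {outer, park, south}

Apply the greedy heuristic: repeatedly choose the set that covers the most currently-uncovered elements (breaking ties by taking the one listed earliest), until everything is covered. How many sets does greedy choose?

Greedy: pick G (covers 5 new) → pick H (covers 3 new) → pick A (covers 1 new) → pick B (covers 1 new). Total picks: 4.

4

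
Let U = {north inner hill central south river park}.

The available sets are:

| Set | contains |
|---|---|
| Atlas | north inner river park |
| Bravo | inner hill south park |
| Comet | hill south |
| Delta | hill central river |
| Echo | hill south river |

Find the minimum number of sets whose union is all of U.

Atlas, Comet, and Delta cover everything between them: the union {north, inner, hill, central, south, river, park} is all of U.
Only Atlas contains north, so Atlas is forced; the remaining 3 points need at least 2 more sets (each remaining set adds at most 2) — so at least 3 sets are needed, and 3 is optimal.

3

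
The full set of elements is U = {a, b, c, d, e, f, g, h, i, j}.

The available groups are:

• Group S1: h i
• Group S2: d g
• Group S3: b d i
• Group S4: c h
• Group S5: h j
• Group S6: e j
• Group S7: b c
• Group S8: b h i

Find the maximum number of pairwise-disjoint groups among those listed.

4

S1, S2, S6, S7 are pairwise disjoint (S1={h,i}; S2={d,g}; S6={e,j}; S7={b,c}).
Every remaining group overlaps one of these, and no 5 of the listed groups are pairwise disjoint, so 4 is the maximum.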